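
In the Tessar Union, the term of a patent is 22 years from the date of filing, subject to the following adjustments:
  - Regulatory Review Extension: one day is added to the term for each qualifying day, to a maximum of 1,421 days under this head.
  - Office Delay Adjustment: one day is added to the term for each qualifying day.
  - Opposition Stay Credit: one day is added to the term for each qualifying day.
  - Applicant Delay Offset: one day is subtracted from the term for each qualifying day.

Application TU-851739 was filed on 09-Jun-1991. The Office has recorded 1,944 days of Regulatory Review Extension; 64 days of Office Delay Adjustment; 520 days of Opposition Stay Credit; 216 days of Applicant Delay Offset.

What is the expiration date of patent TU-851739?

May 3, 2018

Base term: filing date + 22 years → 9 June 2013.
Regulatory Review Extension: 1944 days claimed exceeds the 1421-day cap, so +1421 days → 30 April 2017.
Office Delay Adjustment: +64 days → 3 July 2017.
Opposition Stay Credit: +520 days → 5 December 2018.
Applicant Delay Offset: −216 days → 3 May 2018.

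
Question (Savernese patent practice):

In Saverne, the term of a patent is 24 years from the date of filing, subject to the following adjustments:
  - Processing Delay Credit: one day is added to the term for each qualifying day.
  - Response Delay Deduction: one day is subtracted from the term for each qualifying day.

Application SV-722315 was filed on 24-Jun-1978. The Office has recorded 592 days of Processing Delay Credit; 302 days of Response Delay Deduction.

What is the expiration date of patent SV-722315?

Base term: filing date + 24 years → 24 June 2002.
Processing Delay Credit: +592 days → 6 February 2004.
Response Delay Deduction: −302 days → 10 April 2003.

2003-04-10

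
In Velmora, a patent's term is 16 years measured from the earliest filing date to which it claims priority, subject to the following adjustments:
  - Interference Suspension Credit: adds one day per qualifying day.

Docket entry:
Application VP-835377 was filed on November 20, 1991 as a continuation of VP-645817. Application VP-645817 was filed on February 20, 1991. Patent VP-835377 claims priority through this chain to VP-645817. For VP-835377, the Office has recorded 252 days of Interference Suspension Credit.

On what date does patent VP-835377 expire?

2007-10-30

Earliest priority filing: 20 February 1991.
Base term: 20 February 1991 + 16 years → 20 February 2007.
Interference Suspension Credit: +252 days → 30 October 2007.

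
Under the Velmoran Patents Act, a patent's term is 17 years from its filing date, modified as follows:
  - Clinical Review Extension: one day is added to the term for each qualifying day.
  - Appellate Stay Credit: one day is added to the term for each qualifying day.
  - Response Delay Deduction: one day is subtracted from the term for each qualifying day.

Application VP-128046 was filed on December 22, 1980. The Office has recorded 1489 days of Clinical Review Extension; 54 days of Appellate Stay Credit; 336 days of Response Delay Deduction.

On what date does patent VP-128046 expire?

April 12, 2001

Base term: filing date + 17 years → 22 December 1997.
Clinical Review Extension: +1489 days → 19 January 2002.
Appellate Stay Credit: +54 days → 14 March 2002.
Response Delay Deduction: −336 days → 12 April 2001.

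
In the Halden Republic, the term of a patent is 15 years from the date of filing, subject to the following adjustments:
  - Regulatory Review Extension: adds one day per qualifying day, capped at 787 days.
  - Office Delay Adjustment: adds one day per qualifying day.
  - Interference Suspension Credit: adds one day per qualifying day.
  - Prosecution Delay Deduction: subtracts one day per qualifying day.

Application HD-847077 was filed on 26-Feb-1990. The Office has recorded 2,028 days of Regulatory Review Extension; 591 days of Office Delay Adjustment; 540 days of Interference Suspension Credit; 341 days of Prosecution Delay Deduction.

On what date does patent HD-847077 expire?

Base term: filing date + 15 years → 26 February 2005.
Regulatory Review Extension: 2028 days claimed exceeds the 787-day cap, so +787 days → 24 April 2007.
Office Delay Adjustment: +591 days → 5 December 2008.
Interference Suspension Credit: +540 days → 29 May 2010.
Prosecution Delay Deduction: −341 days → 22 June 2009.

June 22, 2009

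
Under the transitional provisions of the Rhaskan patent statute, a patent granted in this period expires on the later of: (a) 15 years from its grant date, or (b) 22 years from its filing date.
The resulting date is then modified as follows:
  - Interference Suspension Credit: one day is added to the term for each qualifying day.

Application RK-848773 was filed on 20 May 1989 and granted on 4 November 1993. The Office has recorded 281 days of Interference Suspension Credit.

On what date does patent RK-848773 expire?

(a) grant + 15 years → 4 November 2008.
(b) filing + 22 years → 20 May 2011.
Later of the two: 20 May 2011.
Interference Suspension Credit: +281 days → 25 February 2012.

February 25, 2012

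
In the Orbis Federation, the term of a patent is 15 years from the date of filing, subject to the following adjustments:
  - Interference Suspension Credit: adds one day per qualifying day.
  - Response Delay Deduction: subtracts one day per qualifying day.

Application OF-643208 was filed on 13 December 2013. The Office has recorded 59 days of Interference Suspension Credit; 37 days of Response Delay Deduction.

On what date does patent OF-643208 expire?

2029-01-04

Base term: filing date + 15 years → 13 December 2028.
Interference Suspension Credit: +59 days → 10 February 2029.
Response Delay Deduction: −37 days → 4 January 2029.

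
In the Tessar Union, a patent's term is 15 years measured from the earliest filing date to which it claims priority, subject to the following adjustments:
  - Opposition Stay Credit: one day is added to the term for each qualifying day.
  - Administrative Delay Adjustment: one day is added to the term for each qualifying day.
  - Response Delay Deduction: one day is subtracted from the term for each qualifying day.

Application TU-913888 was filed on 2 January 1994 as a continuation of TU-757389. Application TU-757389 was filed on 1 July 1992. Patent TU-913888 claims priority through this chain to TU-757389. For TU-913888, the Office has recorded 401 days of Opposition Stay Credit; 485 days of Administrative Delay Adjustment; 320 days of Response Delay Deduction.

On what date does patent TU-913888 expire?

Earliest priority filing: 1 July 1992.
Base term: 1 July 1992 + 15 years → 1 July 2007.
Opposition Stay Credit: +401 days → 5 August 2008.
Administrative Delay Adjustment: +485 days → 3 December 2009.
Response Delay Deduction: −320 days → 17 January 2009.

January 17, 2009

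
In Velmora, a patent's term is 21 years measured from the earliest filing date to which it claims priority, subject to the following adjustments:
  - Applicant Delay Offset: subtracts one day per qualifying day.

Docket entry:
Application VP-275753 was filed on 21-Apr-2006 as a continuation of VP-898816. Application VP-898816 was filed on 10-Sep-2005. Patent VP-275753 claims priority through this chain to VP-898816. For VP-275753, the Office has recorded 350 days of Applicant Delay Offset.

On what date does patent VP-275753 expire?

2025-09-25

Earliest priority filing: 10 September 2005.
Base term: 10 September 2005 + 21 years → 10 September 2026.
Applicant Delay Offset: −350 days → 25 September 2025.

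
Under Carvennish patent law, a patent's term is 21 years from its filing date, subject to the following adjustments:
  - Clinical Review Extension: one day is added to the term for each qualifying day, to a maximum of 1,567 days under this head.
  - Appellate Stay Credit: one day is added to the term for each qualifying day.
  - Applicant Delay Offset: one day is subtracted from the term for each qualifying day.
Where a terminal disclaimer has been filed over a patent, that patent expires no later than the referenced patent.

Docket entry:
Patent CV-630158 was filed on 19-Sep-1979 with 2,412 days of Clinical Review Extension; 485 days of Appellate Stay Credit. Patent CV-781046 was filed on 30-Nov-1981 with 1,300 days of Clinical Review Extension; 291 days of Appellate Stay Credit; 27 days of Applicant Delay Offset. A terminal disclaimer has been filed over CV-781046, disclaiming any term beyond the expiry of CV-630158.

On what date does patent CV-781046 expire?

Natural term of CV-781046:
  Base: filing + 21 years → 30 November 2002.
  Clinical Review Extension: 1300 days (within the 1567-day cap) → +1300 days → 22 June 2006.
  Appellate Stay Credit: +291 days → 9 April 2007.
  Applicant Delay Offset: −27 days → 13 March 2007.
Expiry of referenced patent CV-630158:
  Base: filing + 21 years → 19 September 2000.
  Clinical Review Extension: 2412 days claimed exceeds the 1567-day cap, so +1567 days → 3 January 2005.
  Appellate Stay Credit: +485 days → 3 May 2006.
Terminal disclaimer: CV-781046 expires on the earlier of 13 March 2007 and 3 May 2006.

2006-05-03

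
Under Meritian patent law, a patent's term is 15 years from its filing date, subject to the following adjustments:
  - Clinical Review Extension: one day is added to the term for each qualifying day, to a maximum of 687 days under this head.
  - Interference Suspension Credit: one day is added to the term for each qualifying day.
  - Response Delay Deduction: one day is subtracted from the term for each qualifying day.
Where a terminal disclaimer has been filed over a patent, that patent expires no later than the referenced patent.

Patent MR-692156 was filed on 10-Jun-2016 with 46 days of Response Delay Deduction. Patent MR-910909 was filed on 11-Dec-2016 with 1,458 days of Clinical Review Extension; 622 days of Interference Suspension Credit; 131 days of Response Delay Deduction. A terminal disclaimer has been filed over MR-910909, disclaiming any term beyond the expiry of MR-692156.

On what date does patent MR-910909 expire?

Natural term of MR-910909:
  Base: filing + 15 years → 11 December 2031.
  Clinical Review Extension: 1458 days claimed exceeds the 687-day cap, so +687 days → 28 October 2033.
  Interference Suspension Credit: +622 days → 12 July 2035.
  Response Delay Deduction: −131 days → 3 March 2035.
Expiry of referenced patent MR-692156:
  Base: filing + 15 years → 10 June 2031.
  Response Delay Deduction: −46 days → 25 April 2031.
Terminal disclaimer: MR-910909 expires on the earlier of 3 March 2035 and 25 April 2031.

2031-04-25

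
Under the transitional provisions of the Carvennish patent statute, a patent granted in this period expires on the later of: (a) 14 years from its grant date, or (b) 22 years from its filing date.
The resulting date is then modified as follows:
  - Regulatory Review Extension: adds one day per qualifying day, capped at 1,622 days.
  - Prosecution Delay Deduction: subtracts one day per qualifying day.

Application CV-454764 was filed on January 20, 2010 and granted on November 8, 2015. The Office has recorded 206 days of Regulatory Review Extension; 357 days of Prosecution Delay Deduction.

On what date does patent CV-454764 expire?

(a) grant + 14 years → 8 November 2029.
(b) filing + 22 years → 20 January 2032.
Later of the two: 20 January 2032.
Regulatory Review Extension: 206 days (within the 1622-day cap) → +206 days → 13 August 2032.
Prosecution Delay Deduction: −357 days → 22 August 2031.

2031-08-22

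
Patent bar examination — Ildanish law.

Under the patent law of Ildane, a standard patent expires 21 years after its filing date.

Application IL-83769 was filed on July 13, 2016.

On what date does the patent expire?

2037-07-13

Filing date + 21 years → 13 July 2037.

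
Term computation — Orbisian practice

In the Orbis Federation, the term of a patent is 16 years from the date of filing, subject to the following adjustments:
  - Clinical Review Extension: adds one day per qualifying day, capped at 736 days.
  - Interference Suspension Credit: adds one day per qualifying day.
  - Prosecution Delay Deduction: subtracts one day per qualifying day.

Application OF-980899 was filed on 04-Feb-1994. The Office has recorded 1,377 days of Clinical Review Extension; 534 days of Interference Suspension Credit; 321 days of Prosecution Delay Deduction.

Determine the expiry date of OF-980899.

September 10, 2012

Base term: filing date + 16 years → 4 February 2010.
Clinical Review Extension: 1377 days claimed exceeds the 736-day cap, so +736 days → 10 February 2012.
Interference Suspension Credit: +534 days → 28 July 2013.
Prosecution Delay Deduction: −321 days → 10 September 2012.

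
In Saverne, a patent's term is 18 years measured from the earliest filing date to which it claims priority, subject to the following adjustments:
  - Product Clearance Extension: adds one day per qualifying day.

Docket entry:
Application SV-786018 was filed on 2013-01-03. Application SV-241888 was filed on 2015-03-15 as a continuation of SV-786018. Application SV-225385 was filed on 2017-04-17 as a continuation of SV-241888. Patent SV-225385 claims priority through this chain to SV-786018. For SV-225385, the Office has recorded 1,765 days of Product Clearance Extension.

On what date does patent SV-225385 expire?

November 3, 2035

Earliest priority filing: 3 January 2013.
Base term: 3 January 2013 + 18 years → 3 January 2031.
Product Clearance Extension: +1765 days → 3 November 2035.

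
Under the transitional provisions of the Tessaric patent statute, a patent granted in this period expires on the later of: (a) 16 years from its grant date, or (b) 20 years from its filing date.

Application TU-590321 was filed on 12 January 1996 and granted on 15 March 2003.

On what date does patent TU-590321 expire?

(a) grant + 16 years → 15 March 2019.
(b) filing + 20 years → 12 January 2016.
Later of the two: 15 March 2019.

March 15, 2019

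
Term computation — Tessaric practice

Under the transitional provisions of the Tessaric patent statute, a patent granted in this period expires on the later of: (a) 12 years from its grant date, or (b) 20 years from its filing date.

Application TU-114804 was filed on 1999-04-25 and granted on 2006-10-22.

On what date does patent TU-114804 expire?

2019-04-25

(a) grant + 12 years → 22 October 2018.
(b) filing + 20 years → 25 April 2019.
Later of the two: 25 April 2019.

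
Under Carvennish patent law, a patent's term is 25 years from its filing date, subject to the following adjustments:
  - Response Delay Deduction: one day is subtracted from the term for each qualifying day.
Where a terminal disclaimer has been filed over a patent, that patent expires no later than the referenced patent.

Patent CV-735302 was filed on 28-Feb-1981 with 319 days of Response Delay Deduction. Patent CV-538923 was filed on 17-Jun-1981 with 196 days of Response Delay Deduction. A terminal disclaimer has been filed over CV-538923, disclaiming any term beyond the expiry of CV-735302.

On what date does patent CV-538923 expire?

Natural term of CV-538923:
  Base: filing + 25 years → 17 June 2006.
  Response Delay Deduction: −196 days → 3 December 2005.
Expiry of referenced patent CV-735302:
  Base: filing + 25 years → 28 February 2006.
  Response Delay Deduction: −319 days → 15 April 2005.
Terminal disclaimer: CV-538923 expires on the earlier of 3 December 2005 and 15 April 2005.

April 15, 2005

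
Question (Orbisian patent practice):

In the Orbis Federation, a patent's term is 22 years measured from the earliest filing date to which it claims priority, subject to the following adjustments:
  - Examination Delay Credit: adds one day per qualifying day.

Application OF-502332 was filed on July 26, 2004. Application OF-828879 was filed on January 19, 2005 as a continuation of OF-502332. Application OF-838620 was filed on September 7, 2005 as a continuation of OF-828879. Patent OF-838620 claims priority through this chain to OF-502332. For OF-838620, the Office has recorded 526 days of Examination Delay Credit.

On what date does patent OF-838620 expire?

Earliest priority filing: 26 July 2004.
Base term: 26 July 2004 + 22 years → 26 July 2026.
Examination Delay Credit: +526 days → 3 January 2028.

January 3, 2028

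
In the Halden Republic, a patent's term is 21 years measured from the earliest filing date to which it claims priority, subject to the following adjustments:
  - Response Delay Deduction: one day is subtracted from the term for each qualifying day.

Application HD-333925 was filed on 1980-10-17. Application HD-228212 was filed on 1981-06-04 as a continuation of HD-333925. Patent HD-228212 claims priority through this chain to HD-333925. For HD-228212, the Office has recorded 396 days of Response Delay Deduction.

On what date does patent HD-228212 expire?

2000-09-16

Earliest priority filing: 17 October 1980.
Base term: 17 October 1980 + 21 years → 17 October 2001.
Response Delay Deduction: −396 days → 16 September 2000.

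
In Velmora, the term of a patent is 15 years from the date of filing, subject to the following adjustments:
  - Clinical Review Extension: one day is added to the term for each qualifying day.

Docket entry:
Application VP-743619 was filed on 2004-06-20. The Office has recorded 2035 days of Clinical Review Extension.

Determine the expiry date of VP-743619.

2025-01-14

Base term: filing date + 15 years → 20 June 2019.
Clinical Review Extension: +2035 days → 14 January 2025.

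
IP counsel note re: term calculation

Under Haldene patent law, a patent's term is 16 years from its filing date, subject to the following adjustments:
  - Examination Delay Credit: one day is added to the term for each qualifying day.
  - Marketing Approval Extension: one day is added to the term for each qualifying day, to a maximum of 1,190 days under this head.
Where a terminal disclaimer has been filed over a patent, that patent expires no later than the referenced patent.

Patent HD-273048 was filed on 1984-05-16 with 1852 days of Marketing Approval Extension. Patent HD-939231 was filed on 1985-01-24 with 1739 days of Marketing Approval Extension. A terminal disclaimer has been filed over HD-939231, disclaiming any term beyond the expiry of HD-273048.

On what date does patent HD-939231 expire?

Natural term of HD-939231:
  Base: filing + 16 years → 24 January 2001.
  Marketing Approval Extension: 1739 days claimed exceeds the 1190-day cap, so +1190 days → 28 April 2004.
Expiry of referenced patent HD-273048:
  Base: filing + 16 years → 16 May 2000.
  Marketing Approval Extension: 1852 days claimed exceeds the 1190-day cap, so +1190 days → 19 August 2003.
Terminal disclaimer: HD-939231 expires on the earlier of 28 April 2004 and 19 August 2003.

2003-08-19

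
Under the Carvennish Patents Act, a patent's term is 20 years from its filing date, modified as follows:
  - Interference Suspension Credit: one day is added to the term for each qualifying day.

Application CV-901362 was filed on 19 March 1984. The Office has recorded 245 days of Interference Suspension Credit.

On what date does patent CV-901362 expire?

Base term: filing date + 20 years → 19 March 2004.
Interference Suspension Credit: +245 days → 19 November 2004.

2004-11-19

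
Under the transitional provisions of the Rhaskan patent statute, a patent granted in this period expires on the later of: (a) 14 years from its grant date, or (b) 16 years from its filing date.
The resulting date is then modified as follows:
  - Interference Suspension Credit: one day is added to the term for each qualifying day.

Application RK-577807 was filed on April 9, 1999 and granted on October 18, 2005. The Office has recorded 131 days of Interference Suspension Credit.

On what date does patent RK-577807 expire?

(a) grant + 14 years → 18 October 2019.
(b) filing + 16 years → 9 April 2015.
Later of the two: 18 October 2019.
Interference Suspension Credit: +131 days → 26 February 2020.

2020-02-26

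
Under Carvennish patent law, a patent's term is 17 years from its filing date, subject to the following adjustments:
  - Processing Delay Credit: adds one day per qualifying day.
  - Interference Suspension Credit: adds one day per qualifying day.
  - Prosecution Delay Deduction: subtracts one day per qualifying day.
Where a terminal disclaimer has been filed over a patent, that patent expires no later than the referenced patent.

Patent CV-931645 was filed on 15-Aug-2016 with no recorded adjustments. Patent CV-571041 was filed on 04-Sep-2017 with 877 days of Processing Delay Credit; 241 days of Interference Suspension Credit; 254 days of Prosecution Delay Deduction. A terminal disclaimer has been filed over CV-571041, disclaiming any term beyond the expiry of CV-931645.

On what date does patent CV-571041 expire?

Natural term of CV-571041:
  Base: filing + 17 years → 4 September 2034.
  Processing Delay Credit: +877 days → 28 January 2037.
  Interference Suspension Credit: +241 days → 26 September 2037.
  Prosecution Delay Deduction: −254 days → 15 January 2037.
Expiry of referenced patent CV-931645:
  Base: filing + 17 years → 15 August 2033.
Terminal disclaimer: CV-571041 expires on the earlier of 15 January 2037 and 15 August 2033.

2033-08-15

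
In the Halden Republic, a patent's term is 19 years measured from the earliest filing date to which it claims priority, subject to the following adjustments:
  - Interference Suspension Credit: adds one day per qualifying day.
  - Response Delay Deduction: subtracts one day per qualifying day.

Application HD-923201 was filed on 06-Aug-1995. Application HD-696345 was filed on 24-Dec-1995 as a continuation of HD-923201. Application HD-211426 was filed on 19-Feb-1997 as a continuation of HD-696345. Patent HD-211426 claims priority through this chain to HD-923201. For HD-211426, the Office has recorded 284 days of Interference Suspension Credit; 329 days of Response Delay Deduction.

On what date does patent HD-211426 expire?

June 22, 2014

Earliest priority filing: 6 August 1995.
Base term: 6 August 1995 + 19 years → 6 August 2014.
Interference Suspension Credit: +284 days → 17 May 2015.
Response Delay Deduction: −329 days → 22 June 2014.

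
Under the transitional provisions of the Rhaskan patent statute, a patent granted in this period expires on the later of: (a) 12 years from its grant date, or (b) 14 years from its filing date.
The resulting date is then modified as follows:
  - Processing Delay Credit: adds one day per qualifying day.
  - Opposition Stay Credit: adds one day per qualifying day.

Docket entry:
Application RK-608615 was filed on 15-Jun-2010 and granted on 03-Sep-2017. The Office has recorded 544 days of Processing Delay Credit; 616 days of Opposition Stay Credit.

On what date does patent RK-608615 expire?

November 6, 2032

(a) grant + 12 years → 3 September 2029.
(b) filing + 14 years → 15 June 2024.
Later of the two: 3 September 2029.
Processing Delay Credit: +544 days → 1 March 2031.
Opposition Stay Credit: +616 days → 6 November 2032.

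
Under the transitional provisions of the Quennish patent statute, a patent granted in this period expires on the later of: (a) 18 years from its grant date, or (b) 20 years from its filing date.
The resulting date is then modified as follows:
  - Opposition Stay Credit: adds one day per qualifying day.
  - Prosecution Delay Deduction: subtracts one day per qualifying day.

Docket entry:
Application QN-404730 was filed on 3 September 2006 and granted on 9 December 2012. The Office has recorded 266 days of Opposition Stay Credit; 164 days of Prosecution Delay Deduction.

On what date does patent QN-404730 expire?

(a) grant + 18 years → 9 December 2030.
(b) filing + 20 years → 3 September 2026.
Later of the two: 9 December 2030.
Opposition Stay Credit: +266 days → 1 September 2031.
Prosecution Delay Deduction: −164 days → 21 March 2031.

2031-03-21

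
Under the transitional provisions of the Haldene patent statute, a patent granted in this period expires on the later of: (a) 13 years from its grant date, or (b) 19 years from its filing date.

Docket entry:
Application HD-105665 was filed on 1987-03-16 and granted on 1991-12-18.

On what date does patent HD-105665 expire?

March 16, 2006

(a) grant + 13 years → 18 December 2004.
(b) filing + 19 years → 16 March 2006.
Later of the two: 16 March 2006.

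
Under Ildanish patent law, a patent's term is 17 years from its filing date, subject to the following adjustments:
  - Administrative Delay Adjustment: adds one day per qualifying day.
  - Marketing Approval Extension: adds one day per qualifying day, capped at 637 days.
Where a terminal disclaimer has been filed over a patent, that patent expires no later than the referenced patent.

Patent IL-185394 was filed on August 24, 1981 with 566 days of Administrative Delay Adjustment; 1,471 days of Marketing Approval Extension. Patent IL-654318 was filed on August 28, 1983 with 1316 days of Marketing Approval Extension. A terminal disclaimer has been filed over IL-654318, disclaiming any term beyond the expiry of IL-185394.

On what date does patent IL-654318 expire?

Natural term of IL-654318:
  Base: filing + 17 years → 28 August 2000.
  Marketing Approval Extension: 1316 days claimed exceeds the 637-day cap, so +637 days → 27 May 2002.
Expiry of referenced patent IL-185394:
  Base: filing + 17 years → 24 August 1998.
  Administrative Delay Adjustment: +566 days → 12 March 2000.
  Marketing Approval Extension: 1471 days claimed exceeds the 637-day cap, so +637 days → 9 December 2001.
Terminal disclaimer: IL-654318 expires on the earlier of 27 May 2002 and 9 December 2001.

December 9, 2001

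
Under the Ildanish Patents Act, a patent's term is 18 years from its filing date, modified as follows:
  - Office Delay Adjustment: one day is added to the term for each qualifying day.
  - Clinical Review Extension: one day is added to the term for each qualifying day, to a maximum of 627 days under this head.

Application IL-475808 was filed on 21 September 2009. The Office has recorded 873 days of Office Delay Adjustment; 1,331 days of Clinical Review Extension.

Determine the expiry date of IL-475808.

October 30, 2031

Base term: filing date + 18 years → 21 September 2027.
Office Delay Adjustment: +873 days → 10 February 2030.
Clinical Review Extension: 1331 days claimed exceeds the 627-day cap, so +627 days → 30 October 2031.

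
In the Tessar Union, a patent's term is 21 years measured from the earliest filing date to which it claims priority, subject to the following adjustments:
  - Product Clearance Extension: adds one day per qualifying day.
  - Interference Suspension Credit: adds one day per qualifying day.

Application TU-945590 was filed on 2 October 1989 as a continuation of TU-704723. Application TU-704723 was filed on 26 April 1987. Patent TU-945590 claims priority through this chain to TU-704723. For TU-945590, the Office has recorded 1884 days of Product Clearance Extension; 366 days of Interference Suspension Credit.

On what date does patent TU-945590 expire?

2014-06-24

Earliest priority filing: 26 April 1987.
Base term: 26 April 1987 + 21 years → 26 April 2008.
Product Clearance Extension: +1884 days → 23 June 2013.
Interference Suspension Credit: +366 days → 24 June 2014.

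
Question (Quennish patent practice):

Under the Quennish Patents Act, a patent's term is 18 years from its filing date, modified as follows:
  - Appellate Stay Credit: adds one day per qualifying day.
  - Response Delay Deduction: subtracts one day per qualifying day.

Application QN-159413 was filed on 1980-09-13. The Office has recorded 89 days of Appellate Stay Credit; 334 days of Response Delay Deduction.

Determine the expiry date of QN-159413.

Base term: filing date + 18 years → 13 September 1998.
Appellate Stay Credit: +89 days → 11 December 1998.
Response Delay Deduction: −334 days → 11 January 1998.

1998-01-11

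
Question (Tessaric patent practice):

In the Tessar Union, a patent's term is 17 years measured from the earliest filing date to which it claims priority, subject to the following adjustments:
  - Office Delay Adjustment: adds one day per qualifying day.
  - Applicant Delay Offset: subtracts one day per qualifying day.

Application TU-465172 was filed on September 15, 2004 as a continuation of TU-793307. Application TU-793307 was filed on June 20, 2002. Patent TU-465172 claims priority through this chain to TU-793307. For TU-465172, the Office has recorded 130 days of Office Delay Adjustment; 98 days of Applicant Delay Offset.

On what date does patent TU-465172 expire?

Earliest priority filing: 20 June 2002.
Base term: 20 June 2002 + 17 years → 20 June 2019.
Office Delay Adjustment: +130 days → 28 October 2019.
Applicant Delay Offset: −98 days → 22 July 2019.

2019-07-22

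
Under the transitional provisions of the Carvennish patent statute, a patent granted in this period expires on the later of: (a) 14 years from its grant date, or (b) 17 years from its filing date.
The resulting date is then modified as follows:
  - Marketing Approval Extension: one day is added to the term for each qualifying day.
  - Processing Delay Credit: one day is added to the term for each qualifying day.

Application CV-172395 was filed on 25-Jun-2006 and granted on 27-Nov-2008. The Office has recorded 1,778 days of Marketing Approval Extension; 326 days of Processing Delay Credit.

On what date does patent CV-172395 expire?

(a) grant + 14 years → 27 November 2022.
(b) filing + 17 years → 25 June 2023.
Later of the two: 25 June 2023.
Marketing Approval Extension: +1778 days → 7 May 2028.
Processing Delay Credit: +326 days → 29 March 2029.

March 29, 2029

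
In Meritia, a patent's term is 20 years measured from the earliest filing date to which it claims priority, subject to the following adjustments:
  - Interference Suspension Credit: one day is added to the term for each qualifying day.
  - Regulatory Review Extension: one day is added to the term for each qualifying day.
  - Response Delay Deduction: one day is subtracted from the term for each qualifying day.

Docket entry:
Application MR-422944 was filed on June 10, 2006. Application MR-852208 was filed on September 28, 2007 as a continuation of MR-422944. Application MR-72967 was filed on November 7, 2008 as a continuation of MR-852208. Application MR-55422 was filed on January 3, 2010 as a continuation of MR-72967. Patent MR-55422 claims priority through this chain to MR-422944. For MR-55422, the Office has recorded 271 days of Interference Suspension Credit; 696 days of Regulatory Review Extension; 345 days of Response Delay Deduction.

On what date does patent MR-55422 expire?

Earliest priority filing: 10 June 2006.
Base term: 10 June 2006 + 20 years → 10 June 2026.
Interference Suspension Credit: +271 days → 8 March 2027.
Regulatory Review Extension: +696 days → 1 February 2029.
Response Delay Deduction: −345 days → 22 February 2028.

February 22, 2028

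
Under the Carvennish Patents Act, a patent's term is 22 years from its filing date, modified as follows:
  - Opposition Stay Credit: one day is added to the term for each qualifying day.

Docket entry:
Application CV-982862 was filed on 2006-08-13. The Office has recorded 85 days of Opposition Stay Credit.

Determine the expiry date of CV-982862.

2028-11-06

Base term: filing date + 22 years → 13 August 2028.
Opposition Stay Credit: +85 days → 6 November 2028.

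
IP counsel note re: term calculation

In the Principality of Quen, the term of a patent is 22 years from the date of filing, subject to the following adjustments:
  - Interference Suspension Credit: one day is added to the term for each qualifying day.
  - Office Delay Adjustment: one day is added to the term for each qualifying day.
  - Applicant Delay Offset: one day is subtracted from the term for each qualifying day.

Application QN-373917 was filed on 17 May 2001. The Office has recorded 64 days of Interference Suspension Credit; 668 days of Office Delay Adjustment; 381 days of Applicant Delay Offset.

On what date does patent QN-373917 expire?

Base term: filing date + 22 years → 17 May 2023.
Interference Suspension Credit: +64 days → 20 July 2023.
Office Delay Adjustment: +668 days → 18 May 2025.
Applicant Delay Offset: −381 days → 2 May 2024.

May 2, 2024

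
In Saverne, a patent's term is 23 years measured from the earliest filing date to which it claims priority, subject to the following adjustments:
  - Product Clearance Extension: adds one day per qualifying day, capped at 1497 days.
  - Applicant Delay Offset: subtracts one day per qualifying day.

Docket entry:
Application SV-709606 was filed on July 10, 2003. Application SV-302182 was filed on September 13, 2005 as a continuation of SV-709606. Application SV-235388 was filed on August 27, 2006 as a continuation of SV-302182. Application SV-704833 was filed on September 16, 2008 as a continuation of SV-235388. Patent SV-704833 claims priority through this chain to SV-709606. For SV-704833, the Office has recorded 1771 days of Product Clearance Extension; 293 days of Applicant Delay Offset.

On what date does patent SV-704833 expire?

Earliest priority filing: 10 July 2003.
Base term: 10 July 2003 + 23 years → 10 July 2026.
Product Clearance Extension: 1771 days claimed exceeds the 1497-day cap, so +1497 days → 15 August 2030.
Applicant Delay Offset: −293 days → 26 October 2029.

October 26, 2029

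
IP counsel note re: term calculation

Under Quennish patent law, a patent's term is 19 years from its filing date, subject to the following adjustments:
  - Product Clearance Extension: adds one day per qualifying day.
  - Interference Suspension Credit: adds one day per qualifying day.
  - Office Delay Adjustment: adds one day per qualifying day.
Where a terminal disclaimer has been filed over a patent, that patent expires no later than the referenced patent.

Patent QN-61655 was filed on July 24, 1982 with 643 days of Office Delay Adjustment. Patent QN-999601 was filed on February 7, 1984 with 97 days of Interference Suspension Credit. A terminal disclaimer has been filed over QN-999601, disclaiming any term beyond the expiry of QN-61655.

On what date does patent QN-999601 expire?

2003-04-28

Natural term of QN-999601:
  Base: filing + 19 years → 7 February 2003.
  Interference Suspension Credit: +97 days → 15 May 2003.
Expiry of referenced patent QN-61655:
  Base: filing + 19 years → 24 July 2001.
  Office Delay Adjustment: +643 days → 28 April 2003.
Terminal disclaimer: QN-999601 expires on the earlier of 15 May 2003 and 28 April 2003.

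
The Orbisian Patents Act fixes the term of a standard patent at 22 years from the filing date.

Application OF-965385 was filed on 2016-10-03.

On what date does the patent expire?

October 3, 2038

Filing date + 22 years → 3 October 2038.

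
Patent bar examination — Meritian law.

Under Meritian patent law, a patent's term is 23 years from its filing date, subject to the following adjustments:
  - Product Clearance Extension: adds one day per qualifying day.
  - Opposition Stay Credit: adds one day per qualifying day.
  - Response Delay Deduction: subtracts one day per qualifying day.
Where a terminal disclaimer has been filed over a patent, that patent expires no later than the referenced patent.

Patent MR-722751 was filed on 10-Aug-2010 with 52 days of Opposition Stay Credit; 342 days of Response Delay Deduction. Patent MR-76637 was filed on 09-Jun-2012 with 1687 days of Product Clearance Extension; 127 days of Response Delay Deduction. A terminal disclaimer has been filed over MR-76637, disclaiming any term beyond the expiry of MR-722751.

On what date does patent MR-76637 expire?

Natural term of MR-76637:
  Base: filing + 23 years → 9 June 2035.
  Product Clearance Extension: +1687 days → 21 January 2040.
  Response Delay Deduction: −127 days → 16 September 2039.
Expiry of referenced patent MR-722751:
  Base: filing + 23 years → 10 August 2033.
  Opposition Stay Credit: +52 days → 1 October 2033.
  Response Delay Deduction: −342 days → 24 October 2032.
Terminal disclaimer: MR-76637 expires on the earlier of 16 September 2039 and 24 October 2032.

October 24, 2032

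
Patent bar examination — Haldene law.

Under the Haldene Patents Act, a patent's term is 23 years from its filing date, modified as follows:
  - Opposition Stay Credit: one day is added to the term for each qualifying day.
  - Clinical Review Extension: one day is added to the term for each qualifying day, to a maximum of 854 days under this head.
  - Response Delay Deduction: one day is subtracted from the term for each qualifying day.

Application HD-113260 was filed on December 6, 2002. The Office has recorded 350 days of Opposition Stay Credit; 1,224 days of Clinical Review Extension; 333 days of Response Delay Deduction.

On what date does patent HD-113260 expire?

April 25, 2028

Base term: filing date + 23 years → 6 December 2025.
Opposition Stay Credit: +350 days → 21 November 2026.
Clinical Review Extension: 1224 days claimed exceeds the 854-day cap, so +854 days → 24 March 2029.
Response Delay Deduction: −333 days → 25 April 2028.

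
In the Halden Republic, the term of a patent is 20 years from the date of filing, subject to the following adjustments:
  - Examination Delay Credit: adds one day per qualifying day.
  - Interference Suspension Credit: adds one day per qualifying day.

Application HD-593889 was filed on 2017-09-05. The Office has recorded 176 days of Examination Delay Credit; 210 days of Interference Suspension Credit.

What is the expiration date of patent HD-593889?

September 26, 2038

Base term: filing date + 20 years → 5 September 2037.
Examination Delay Credit: +176 days → 28 February 2038.
Interference Suspension Credit: +210 days → 26 September 2038.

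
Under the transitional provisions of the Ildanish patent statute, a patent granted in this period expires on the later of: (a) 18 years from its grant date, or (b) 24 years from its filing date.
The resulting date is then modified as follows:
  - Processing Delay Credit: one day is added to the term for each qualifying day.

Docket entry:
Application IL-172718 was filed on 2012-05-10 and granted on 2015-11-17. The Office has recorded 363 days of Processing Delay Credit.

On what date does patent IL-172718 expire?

2037-05-08

(a) grant + 18 years → 17 November 2033.
(b) filing + 24 years → 10 May 2036.
Later of the two: 10 May 2036.
Processing Delay Credit: +363 days → 8 May 2037.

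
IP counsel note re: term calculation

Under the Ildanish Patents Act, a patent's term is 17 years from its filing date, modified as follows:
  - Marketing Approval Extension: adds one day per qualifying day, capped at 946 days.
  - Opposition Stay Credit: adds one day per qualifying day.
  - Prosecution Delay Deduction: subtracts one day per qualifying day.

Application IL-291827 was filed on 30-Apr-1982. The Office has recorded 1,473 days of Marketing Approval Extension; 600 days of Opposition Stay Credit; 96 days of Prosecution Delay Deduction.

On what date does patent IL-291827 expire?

April 19, 2003

Base term: filing date + 17 years → 30 April 1999.
Marketing Approval Extension: 1473 days claimed exceeds the 946-day cap, so +946 days → 1 December 2001.
Opposition Stay Credit: +600 days → 24 July 2003.
Prosecution Delay Deduction: −96 days → 19 April 2003.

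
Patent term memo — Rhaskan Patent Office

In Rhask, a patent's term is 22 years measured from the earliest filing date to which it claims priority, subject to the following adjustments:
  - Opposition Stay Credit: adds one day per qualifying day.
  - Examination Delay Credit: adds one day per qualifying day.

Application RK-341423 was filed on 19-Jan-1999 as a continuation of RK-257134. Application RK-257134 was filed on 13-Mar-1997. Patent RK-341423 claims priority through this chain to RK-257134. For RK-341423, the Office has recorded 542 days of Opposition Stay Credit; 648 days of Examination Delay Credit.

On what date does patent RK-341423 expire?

Earliest priority filing: 13 March 1997.
Base term: 13 March 1997 + 22 years → 13 March 2019.
Opposition Stay Credit: +542 days → 5 September 2020.
Examination Delay Credit: +648 days → 15 June 2022.

2022-06-15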